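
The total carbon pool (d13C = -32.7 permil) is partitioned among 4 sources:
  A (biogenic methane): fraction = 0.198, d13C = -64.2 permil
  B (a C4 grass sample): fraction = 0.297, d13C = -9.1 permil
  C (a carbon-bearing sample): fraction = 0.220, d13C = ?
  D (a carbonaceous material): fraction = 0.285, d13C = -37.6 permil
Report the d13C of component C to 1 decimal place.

Isotope mass balance: δ_bulk = Σ fᵢ·δᵢ.
-32.7 = 0.198×(-64.2) + 0.297×(-9.1) + 0.220×δ_C + 0.285×(-37.6)
0.220·δ_C = -32.7 − (-26.130) = -6.570
δ_C = -6.570 / 0.220 = -29.86 permil

-29.9 permil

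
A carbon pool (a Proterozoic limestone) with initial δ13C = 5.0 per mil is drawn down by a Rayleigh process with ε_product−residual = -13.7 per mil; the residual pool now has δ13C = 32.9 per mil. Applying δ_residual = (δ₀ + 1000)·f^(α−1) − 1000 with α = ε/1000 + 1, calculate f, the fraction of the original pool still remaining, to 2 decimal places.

0.14

α − 1 = ε/1000 = -0.0137
(δ_res + 1000)/(δ₀ + 1000) = (32.9 + 1000)/(5.0 + 1000) = 1032.9/1005.0 = 1.027761
f = 1.027761^(1/-0.0137) = exp(ln(1.027761)/-0.0137) = exp(0.02738/-0.0137)
f = exp(-1.9987) = 0.1355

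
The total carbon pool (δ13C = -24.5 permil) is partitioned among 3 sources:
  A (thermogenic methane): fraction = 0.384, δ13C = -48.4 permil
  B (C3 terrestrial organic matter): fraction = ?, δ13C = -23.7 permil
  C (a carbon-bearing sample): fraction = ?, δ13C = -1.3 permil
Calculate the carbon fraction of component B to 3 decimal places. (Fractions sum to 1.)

0.228

Let f_B and f_C be the unknown fractions; fractions sum to 1 so f_B + f_C = 0.616.
Mass balance: Σ fᵢ·δᵢ = δ_bulk ⇒ f_B·(-23.7) + f_C·(-1.3) = -24.5 − (-18.586) = -5.914
Substitute f_C = 0.616 − f_B:
f_B·(-23.7 − -1.3) = -5.914 − 0.616×(-1.3) = -5.114
f_B = -5.114 / -22.4 = 0.2283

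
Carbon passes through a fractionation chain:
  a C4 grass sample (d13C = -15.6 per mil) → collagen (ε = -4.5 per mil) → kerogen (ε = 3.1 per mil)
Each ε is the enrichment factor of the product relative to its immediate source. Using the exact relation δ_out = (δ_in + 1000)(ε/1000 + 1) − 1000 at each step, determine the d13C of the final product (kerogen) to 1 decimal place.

step 1: δ = (-15.60 + 1000)·(-4.5/1000 + 1) − 1000 = -20.03 per mil
step 2: δ = (-20.03 + 1000)·(3.1/1000 + 1) − 1000 = -16.99 per mil

-17.0 per mil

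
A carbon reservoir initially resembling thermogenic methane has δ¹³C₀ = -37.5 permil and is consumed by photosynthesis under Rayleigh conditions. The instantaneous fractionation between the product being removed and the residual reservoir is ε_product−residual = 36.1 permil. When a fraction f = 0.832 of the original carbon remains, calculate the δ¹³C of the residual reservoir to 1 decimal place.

Rayleigh residual: δ_res = (δ₀ + 1000)·f^(α−1) − 1000
α = ε/1000 + 1 = 1.03610, so α − 1 = 0.03610
f^(α−1) = 0.832^(0.03610) = 0.993382
δ_res = (-37.5 + 1000) × 0.993382 − 1000 = 956.131 − 1000 = -43.87 permil

-43.9 permil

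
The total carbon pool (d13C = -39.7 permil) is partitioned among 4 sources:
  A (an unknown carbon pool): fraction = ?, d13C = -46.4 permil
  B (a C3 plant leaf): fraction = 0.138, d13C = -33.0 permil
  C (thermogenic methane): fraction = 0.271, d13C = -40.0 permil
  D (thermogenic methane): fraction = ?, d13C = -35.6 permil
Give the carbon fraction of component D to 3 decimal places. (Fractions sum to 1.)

Let f_D and f_A be the unknown fractions; fractions sum to 1 so f_D + f_A = 0.591.
Mass balance: Σ fᵢ·δᵢ = δ_bulk ⇒ f_D·(-35.6) + f_A·(-46.4) = -39.7 − (-15.394) = -24.306
Substitute f_A = 0.591 − f_D:
f_D·(-35.6 − -46.4) = -24.306 − 0.591×(-46.4) = 3.116
f_D = 3.116 / 10.8 = 0.2886

0.289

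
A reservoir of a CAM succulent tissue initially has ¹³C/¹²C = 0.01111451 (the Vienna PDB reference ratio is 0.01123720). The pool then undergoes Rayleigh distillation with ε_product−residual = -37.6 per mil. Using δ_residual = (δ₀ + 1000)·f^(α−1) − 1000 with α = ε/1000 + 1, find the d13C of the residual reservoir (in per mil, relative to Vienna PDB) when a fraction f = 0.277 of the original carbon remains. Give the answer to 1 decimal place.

38.0 per mil

δ₀ = (0.01111451/0.01123720 − 1)×1000 = (0.989082 − 1)×1000 = -10.918 per mil
α − 1 = ε/1000 = -0.0376
f^(α−1) = 0.277^(-0.0376) = 1.049452
δ_res = (-10.918 + 1000) × 1.049452 − 1000 = 1037.994 − 1000 = 37.99 per mil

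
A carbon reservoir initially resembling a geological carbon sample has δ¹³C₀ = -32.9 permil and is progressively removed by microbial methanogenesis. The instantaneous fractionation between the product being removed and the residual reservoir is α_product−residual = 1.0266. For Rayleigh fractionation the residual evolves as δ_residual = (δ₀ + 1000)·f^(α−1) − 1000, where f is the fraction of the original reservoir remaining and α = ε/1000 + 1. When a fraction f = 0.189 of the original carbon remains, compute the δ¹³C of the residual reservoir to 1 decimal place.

Rayleigh residual: δ_res = (δ₀ + 1000)·f^(α−1) − 1000
α − 1 = 0.02660
f^(α−1) = 0.189^(0.02660) = 0.956652
δ_res = (-32.9 + 1000) × 0.956652 − 1000 = 925.178 − 1000 = -74.82 permil

-74.8 permil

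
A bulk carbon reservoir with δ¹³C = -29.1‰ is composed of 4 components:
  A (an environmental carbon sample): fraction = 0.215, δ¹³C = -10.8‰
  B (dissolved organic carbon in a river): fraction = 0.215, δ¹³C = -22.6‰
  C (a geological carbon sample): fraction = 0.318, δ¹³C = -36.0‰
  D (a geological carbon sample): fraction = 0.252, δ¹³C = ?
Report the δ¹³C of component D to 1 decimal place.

-41.6‰

Isotope mass balance: δ_bulk = Σ fᵢ·δᵢ.
-29.1 = 0.215×(-10.8) + 0.215×(-22.6) + 0.318×(-36.0) + 0.252×δ_D
0.252·δ_D = -29.1 − (-18.629) = -10.471
δ_D = -10.471 / 0.252 = -41.55‰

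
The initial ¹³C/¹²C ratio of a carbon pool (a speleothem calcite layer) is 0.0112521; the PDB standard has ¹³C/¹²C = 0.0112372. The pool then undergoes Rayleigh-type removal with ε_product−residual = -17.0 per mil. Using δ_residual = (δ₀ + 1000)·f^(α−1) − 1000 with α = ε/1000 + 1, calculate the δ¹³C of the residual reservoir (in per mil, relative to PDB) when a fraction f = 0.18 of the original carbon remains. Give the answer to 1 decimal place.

30.9 per mil

δ₀ = (0.0112521/0.0112372 − 1)×1000 = (1.001326 − 1)×1000 = 1.326 per mil
α − 1 = ε/1000 = -0.0170
f^(α−1) = 0.18^(-0.0170) = 1.029581
δ_res = (1.326 + 1000) × 1.029581 − 1000 = 1030.946 − 1000 = 30.95 per mil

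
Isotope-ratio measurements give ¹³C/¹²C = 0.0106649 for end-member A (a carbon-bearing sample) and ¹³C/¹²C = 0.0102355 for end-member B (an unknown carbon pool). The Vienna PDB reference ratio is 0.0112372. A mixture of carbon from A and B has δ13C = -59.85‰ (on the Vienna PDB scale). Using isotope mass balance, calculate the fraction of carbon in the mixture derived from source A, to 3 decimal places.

δ_A = (0.0106649/0.0112372 − 1)×1000 = (0.949071 − 1)×1000 = -50.929‰
δ_B = (0.0102355/0.0112372 − 1)×1000 = (0.910859 − 1)×1000 = -89.141‰
f_A = (δ_mix − δ_B)/(δ_A − δ_B) = (-59.85 − (-89.141))/(-50.929 − (-89.141))
f_A = 29.291 / 38.212 = 0.7665

0.767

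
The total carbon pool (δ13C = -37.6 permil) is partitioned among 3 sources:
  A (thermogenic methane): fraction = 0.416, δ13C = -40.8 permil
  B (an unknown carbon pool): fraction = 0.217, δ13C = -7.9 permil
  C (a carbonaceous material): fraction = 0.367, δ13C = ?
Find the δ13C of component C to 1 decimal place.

Isotope mass balance: δ_bulk = Σ fᵢ·δᵢ.
-37.6 = 0.416×(-40.8) + 0.217×(-7.9) + 0.367×δ_C
0.367·δ_C = -37.6 − (-18.687) = -18.913
δ_C = -18.913 / 0.367 = -51.53 permil

-51.5 permil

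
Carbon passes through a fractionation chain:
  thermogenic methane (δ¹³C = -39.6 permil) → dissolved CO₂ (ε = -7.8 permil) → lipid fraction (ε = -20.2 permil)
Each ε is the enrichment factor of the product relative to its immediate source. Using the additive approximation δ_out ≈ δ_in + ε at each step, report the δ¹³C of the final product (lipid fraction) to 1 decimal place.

-67.6 permil

step 1: δ ≈ -39.6 + (-7.8) = -47.4 permil
step 2: δ ≈ -47.4 + (-20.2) = -67.6 permil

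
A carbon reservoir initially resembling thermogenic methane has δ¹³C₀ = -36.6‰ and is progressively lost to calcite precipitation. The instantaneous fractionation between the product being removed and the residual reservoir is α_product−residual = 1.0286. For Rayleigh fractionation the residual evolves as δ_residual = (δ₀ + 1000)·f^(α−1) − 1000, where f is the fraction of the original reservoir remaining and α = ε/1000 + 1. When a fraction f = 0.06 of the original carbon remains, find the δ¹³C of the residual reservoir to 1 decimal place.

Rayleigh residual: δ_res = (δ₀ + 1000)·f^(α−1) − 1000
α − 1 = 0.02860
f^(α−1) = 0.06^(0.02860) = 0.922689
δ_res = (-36.6 + 1000) × 0.922689 − 1000 = 888.918 − 1000 = -111.08‰

-111.1‰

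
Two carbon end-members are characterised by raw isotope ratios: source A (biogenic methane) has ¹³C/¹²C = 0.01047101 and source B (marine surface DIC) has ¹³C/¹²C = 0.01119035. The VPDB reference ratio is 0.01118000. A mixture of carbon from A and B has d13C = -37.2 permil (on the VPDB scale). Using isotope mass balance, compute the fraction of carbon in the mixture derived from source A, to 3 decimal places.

δ_A = (0.01047101/0.01118000 − 1)×1000 = (0.936584 − 1)×1000 = -63.416 permil
δ_B = (0.01119035/0.01118000 − 1)×1000 = (1.000926 − 1)×1000 = 0.926 permil
f_A = (δ_mix − δ_B)/(δ_A − δ_B) = (-37.2 − (0.926))/(-63.416 − (0.926))
f_A = -38.126 / -64.342 = 0.5926

0.593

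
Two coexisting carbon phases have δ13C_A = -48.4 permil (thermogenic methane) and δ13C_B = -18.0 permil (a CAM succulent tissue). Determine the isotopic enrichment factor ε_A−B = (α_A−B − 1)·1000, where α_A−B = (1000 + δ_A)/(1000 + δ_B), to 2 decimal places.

-30.96 permil

α_A−B = (1000 + -48.4) / (1000 + -18.0) = 951.6 / 982.0 = 0.969043
ε_A−B = (0.969043 − 1) × 1000 = -30.957 permil
(The approximation ε ≈ δ_A − δ_B would give -30.4 permil.)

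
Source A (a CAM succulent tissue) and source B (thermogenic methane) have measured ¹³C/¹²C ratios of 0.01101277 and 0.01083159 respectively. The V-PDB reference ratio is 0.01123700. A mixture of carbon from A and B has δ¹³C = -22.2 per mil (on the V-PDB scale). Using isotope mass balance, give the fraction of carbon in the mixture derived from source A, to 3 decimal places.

0.861

δ_A = (0.01101277/0.01123700 − 1)×1000 = (0.980045 − 1)×1000 = -19.955 per mil
δ_B = (0.01083159/0.01123700 − 1)×1000 = (0.963922 − 1)×1000 = -36.078 per mil
f_A = (δ_mix − δ_B)/(δ_A − δ_B) = (-22.2 − (-36.078))/(-19.955 − (-36.078))
f_A = 13.878 / 16.124 = 0.8607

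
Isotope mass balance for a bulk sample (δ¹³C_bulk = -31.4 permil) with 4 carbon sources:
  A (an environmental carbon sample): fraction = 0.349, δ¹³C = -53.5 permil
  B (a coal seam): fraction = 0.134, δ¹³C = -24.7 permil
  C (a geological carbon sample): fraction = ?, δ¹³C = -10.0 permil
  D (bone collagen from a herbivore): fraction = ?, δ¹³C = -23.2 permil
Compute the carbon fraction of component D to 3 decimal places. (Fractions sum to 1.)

Let f_D and f_C be the unknown fractions; fractions sum to 1 so f_D + f_C = 0.517.
Mass balance: Σ fᵢ·δᵢ = δ_bulk ⇒ f_D·(-23.2) + f_C·(-10.0) = -31.4 − (-21.981) = -9.419
Substitute f_C = 0.517 − f_D:
f_D·(-23.2 − -10.0) = -9.419 − 0.517×(-10.0) = -4.249
f_D = -4.249 / -13.2 = 0.3219

0.322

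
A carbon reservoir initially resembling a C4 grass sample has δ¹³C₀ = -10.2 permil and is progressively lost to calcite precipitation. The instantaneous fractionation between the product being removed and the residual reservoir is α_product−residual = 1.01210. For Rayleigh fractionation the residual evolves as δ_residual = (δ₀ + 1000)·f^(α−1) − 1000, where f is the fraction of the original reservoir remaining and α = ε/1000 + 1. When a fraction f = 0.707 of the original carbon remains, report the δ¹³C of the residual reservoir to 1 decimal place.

Rayleigh residual: δ_res = (δ₀ + 1000)·f^(α−1) − 1000
α − 1 = 0.01210
f^(α−1) = 0.707^(0.01210) = 0.995813
δ_res = (-10.2 + 1000) × 0.995813 − 1000 = 985.656 − 1000 = -14.34 permil

-14.3 permil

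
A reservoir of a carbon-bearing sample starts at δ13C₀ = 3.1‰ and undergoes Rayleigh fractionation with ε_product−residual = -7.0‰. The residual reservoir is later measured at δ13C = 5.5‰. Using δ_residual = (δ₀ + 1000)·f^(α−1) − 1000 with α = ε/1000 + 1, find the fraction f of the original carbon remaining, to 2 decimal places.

α − 1 = ε/1000 = -0.0070
(δ_res + 1000)/(δ₀ + 1000) = (5.5 + 1000)/(3.1 + 1000) = 1005.5/1003.1 = 1.002393
f = 1.002393^(1/-0.0070) = exp(ln(1.002393)/-0.0070) = exp(0.00239/-0.0070)
f = exp(-0.3414) = 0.7108

0.71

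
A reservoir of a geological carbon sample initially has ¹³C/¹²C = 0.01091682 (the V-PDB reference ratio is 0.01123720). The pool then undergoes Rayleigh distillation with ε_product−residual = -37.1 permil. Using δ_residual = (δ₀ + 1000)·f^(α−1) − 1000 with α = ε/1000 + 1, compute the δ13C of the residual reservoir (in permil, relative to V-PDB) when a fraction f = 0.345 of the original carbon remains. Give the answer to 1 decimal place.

δ₀ = (0.01091682/0.01123720 − 1)×1000 = (0.971489 − 1)×1000 = -28.511 permil
α − 1 = ε/1000 = -0.0371
f^(α−1) = 0.345^(-0.0371) = 1.040272
δ_res = (-28.511 + 1000) × 1.040272 − 1000 = 1010.613 − 1000 = 10.61 permil

10.6 permil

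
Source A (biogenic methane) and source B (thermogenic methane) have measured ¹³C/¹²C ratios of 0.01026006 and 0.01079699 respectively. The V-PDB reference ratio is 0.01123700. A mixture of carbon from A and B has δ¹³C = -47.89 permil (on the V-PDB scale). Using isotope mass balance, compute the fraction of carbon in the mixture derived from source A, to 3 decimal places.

δ_A = (0.01026006/0.01123700 − 1)×1000 = (0.913060 − 1)×1000 = -86.940 permil
δ_B = (0.01079699/0.01123700 − 1)×1000 = (0.960843 − 1)×1000 = -39.157 permil
f_A = (δ_mix − δ_B)/(δ_A − δ_B) = (-47.89 − (-39.157))/(-86.940 − (-39.157))
f_A = -8.733 / -47.782 = 0.1828

0.183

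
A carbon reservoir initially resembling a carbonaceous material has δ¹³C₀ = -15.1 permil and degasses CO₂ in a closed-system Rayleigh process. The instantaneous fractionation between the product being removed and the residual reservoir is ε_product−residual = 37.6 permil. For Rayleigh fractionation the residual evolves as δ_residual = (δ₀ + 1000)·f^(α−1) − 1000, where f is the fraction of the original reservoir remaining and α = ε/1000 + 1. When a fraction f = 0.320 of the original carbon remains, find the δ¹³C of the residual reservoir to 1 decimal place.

Rayleigh residual: δ_res = (δ₀ + 1000)·f^(α−1) − 1000
α = ε/1000 + 1 = 1.03760, so α − 1 = 0.03760
f^(α−1) = 0.320^(0.03760) = 0.958062
δ_res = (-15.1 + 1000) × 0.958062 − 1000 = 943.595 − 1000 = -56.40 permil

-56.4 permil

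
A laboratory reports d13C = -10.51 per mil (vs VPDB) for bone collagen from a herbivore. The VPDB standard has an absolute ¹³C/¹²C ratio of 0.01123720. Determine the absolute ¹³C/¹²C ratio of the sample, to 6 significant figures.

0.0111191

R_sample = R_standard × (d13C/1000 + 1)
R_sample = 0.01123720 × (-10.51/1000 + 1) = 0.01123720 × 0.989490
R_sample = 0.0111191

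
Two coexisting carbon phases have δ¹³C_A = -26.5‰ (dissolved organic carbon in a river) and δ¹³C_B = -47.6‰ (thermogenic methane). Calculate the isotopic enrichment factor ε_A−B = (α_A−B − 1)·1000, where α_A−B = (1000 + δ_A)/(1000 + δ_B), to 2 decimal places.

22.15‰

α_A−B = (1000 + -26.5) / (1000 + -47.6) = 973.5 / 952.4 = 1.022155
ε_A−B = (1.022155 − 1) × 1000 = 22.155‰
(The approximation ε ≈ δ_A − δ_B would give 21.1‰.)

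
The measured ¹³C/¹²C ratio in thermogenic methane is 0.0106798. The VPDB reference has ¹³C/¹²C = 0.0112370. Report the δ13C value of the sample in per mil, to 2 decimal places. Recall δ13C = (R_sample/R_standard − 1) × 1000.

-49.59 per mil

δ13C = (R_sample / R_standard − 1) × 1000
R_sample / R_standard = 0.0106798 / 0.0112370 = 0.950414
δ13C = (0.950414 − 1) × 1000 = -49.586 per mil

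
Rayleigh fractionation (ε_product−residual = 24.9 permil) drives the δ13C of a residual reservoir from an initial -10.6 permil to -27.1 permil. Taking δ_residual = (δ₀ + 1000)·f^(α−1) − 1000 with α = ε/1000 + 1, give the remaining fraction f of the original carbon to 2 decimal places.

0.51

α − 1 = ε/1000 = 0.0249
(δ_res + 1000)/(δ₀ + 1000) = (-27.1 + 1000)/(-10.6 + 1000) = 972.9/989.4 = 0.983323
f = 0.983323^(1/0.0249) = exp(ln(0.983323)/0.0249) = exp(-0.01682/0.0249)
f = exp(-0.6754) = 0.5090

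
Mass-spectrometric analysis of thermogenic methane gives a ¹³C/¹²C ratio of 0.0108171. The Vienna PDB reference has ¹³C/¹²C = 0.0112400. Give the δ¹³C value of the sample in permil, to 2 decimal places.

-37.62 permil

δ¹³C = (R_sample / R_standard − 1) × 1000
R_sample / R_standard = 0.0108171 / 0.0112400 = 0.962375
δ¹³C = (0.962375 − 1) × 1000 = -37.625 permil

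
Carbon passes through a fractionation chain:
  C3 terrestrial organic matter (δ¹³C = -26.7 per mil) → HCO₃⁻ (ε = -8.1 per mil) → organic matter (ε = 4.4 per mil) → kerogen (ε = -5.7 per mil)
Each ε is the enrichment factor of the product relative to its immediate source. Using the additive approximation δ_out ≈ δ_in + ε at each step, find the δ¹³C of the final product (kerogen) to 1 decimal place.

step 1: δ ≈ -26.7 + (-8.1) = -34.8 per mil
step 2: δ ≈ -34.8 + (4.4) = -30.4 per mil
step 3: δ ≈ -30.4 + (-5.7) = -36.1 per mil

-36.1 per mil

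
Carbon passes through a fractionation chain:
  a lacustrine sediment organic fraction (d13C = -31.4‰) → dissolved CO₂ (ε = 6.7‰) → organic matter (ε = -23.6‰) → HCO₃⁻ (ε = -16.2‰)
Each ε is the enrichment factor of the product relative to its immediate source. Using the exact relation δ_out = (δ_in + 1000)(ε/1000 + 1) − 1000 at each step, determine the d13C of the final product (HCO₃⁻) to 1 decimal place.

step 1: δ = (-31.40 + 1000)·(6.7/1000 + 1) − 1000 = -24.91‰
step 2: δ = (-24.91 + 1000)·(-23.6/1000 + 1) − 1000 = -47.92‰
step 3: δ = (-47.92 + 1000)·(-16.2/1000 + 1) − 1000 = -63.35‰

-63.3‰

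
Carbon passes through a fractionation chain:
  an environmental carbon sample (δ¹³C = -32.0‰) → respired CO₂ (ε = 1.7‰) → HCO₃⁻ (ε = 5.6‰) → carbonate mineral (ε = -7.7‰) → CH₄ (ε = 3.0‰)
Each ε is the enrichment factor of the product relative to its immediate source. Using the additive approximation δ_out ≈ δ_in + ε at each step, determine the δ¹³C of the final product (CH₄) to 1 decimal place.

step 1: δ ≈ -32.0 + (1.7) = -30.3‰
step 2: δ ≈ -30.3 + (5.6) = -24.7‰
step 3: δ ≈ -24.7 + (-7.7) = -32.4‰
step 4: δ ≈ -32.4 + (3.0) = -29.4‰

-29.4‰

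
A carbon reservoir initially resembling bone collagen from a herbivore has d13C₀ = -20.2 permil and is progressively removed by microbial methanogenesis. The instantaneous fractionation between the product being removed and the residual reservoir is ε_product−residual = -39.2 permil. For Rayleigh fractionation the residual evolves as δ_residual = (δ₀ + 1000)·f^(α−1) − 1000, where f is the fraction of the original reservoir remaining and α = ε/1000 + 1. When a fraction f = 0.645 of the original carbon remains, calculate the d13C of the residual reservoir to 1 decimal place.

-3.2 permil

Rayleigh residual: δ_res = (δ₀ + 1000)·f^(α−1) − 1000
α = ε/1000 + 1 = 0.96080, so α − 1 = -0.03920
f^(α−1) = 0.645^(-0.03920) = 1.017338
δ_res = (-20.2 + 1000) × 1.017338 − 1000 = 996.788 − 1000 = -3.21 permil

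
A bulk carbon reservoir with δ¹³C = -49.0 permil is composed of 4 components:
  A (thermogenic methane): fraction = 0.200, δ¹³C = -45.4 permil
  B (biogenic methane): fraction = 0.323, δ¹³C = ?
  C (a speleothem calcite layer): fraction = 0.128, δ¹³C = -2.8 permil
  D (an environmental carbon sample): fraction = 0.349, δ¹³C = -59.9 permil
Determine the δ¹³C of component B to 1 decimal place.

-57.8 permil

Isotope mass balance: δ_bulk = Σ fᵢ·δᵢ.
-49.0 = 0.200×(-45.4) + 0.323×δ_B + 0.128×(-2.8) + 0.349×(-59.9)
0.323·δ_B = -49.0 − (-30.343) = -18.657
δ_B = -18.657 / 0.323 = -57.76 permil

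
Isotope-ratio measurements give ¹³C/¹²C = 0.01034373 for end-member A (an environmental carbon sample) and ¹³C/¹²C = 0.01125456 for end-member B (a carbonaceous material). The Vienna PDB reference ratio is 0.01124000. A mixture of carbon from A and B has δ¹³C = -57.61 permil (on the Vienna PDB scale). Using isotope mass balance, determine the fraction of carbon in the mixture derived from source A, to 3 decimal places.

δ_A = (0.01034373/0.01124000 − 1)×1000 = (0.920261 − 1)×1000 = -79.739 permil
δ_B = (0.01125456/0.01124000 − 1)×1000 = (1.001295 − 1)×1000 = 1.295 permil
f_A = (δ_mix − δ_B)/(δ_A − δ_B) = (-57.61 − (1.295))/(-79.739 − (1.295))
f_A = -58.905 / -81.035 = 0.7269

0.727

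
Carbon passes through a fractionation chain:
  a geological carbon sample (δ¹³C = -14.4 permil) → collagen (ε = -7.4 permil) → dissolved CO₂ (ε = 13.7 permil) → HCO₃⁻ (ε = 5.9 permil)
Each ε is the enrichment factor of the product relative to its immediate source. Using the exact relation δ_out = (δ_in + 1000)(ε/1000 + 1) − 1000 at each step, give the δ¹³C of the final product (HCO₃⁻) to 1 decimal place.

step 1: δ = (-14.40 + 1000)·(-7.4/1000 + 1) − 1000 = -21.69 permil
step 2: δ = (-21.69 + 1000)·(13.7/1000 + 1) − 1000 = -8.29 permil
step 3: δ = (-8.29 + 1000)·(5.9/1000 + 1) − 1000 = -2.44 permil

-2.4 permil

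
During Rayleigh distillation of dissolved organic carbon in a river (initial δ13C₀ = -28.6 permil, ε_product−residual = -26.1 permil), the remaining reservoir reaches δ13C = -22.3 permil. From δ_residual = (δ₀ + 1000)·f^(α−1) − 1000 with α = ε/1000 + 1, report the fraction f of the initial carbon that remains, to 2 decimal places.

0.78

α − 1 = ε/1000 = -0.0261
(δ_res + 1000)/(δ₀ + 1000) = (-22.3 + 1000)/(-28.6 + 1000) = 977.7/971.4 = 1.006485
f = 1.006485^(1/-0.0261) = exp(ln(1.006485)/-0.0261) = exp(0.00646/-0.0261)
f = exp(-0.2477) = 0.7806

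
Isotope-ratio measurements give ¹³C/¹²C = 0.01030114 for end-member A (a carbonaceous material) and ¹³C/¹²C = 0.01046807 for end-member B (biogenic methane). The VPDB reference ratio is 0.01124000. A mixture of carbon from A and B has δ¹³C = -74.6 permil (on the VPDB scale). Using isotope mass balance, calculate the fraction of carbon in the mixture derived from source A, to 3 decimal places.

0.399

δ_A = (0.01030114/0.01124000 − 1)×1000 = (0.916472 − 1)×1000 = -83.528 permil
δ_B = (0.01046807/0.01124000 − 1)×1000 = (0.931323 − 1)×1000 = -68.677 permil
f_A = (δ_mix − δ_B)/(δ_A − δ_B) = (-74.6 − (-68.677))/(-83.528 − (-68.677))
f_A = -5.923 / -14.851 = 0.3988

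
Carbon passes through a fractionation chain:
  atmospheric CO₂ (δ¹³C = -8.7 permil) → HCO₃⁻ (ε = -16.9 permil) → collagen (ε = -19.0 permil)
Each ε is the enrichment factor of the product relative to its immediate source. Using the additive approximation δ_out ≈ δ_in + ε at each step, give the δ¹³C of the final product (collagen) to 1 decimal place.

step 1: δ ≈ -8.7 + (-16.9) = -25.6 permil
step 2: δ ≈ -25.6 + (-19.0) = -44.6 permil

-44.6 permil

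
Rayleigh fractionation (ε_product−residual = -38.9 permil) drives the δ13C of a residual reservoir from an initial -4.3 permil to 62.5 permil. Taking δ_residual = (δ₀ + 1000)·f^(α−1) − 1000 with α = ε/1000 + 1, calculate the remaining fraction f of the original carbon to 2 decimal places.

α − 1 = ε/1000 = -0.0389
(δ_res + 1000)/(δ₀ + 1000) = (62.5 + 1000)/(-4.3 + 1000) = 1062.5/995.7 = 1.067088
f = 1.067088^(1/-0.0389) = exp(ln(1.067088)/-0.0389) = exp(0.06493/-0.0389)
f = exp(-1.6693) = 0.1884

0.19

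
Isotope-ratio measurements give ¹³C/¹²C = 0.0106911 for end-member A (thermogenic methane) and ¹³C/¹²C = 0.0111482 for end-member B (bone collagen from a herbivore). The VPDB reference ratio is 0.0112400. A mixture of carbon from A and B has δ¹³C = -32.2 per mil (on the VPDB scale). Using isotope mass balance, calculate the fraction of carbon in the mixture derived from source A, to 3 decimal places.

δ_A = (0.0106911/0.0112400 − 1)×1000 = (0.951165 − 1)×1000 = -48.835 per mil
δ_B = (0.0111482/0.0112400 − 1)×1000 = (0.991833 − 1)×1000 = -8.167 per mil
f_A = (δ_mix − δ_B)/(δ_A − δ_B) = (-32.2 − (-8.167))/(-48.835 − (-8.167))
f_A = -24.033 / -40.667 = 0.5910

0.591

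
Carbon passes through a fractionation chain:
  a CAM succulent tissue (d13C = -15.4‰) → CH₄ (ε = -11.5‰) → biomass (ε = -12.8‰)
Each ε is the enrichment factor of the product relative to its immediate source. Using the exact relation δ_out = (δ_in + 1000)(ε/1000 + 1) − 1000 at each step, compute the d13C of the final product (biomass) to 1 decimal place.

-39.2‰

step 1: δ = (-15.40 + 1000)·(-11.5/1000 + 1) − 1000 = -26.72‰
step 2: δ = (-26.72 + 1000)·(-12.8/1000 + 1) − 1000 = -39.18‰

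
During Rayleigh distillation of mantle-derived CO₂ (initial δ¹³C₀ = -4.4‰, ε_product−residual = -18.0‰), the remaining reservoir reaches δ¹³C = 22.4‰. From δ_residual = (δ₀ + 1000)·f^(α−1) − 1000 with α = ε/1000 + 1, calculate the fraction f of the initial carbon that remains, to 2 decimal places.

α − 1 = ε/1000 = -0.0180
(δ_res + 1000)/(δ₀ + 1000) = (22.4 + 1000)/(-4.4 + 1000) = 1022.4/995.6 = 1.026918
f = 1.026918^(1/-0.0180) = exp(ln(1.026918)/-0.0180) = exp(0.02656/-0.0180)
f = exp(-1.4757) = 0.2286

0.23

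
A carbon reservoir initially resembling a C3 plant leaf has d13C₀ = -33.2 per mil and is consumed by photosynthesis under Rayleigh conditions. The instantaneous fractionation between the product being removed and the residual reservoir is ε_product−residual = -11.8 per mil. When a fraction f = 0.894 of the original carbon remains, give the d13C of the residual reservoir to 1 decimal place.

-31.9 per mil

Rayleigh residual: δ_res = (δ₀ + 1000)·f^(α−1) − 1000
α = ε/1000 + 1 = 0.98820, so α − 1 = -0.01180
f^(α−1) = 0.894^(-0.01180) = 1.001323
δ_res = (-33.2 + 1000) × 1.001323 − 1000 = 968.079 − 1000 = -31.92 per mil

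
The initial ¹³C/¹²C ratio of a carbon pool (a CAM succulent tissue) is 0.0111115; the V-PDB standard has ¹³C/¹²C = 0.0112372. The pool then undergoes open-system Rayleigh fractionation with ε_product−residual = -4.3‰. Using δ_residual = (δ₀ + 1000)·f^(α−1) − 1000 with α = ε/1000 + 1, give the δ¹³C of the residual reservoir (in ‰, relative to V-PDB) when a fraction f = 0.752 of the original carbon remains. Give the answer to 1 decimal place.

-10.0‰

δ₀ = (0.0111115/0.0112372 − 1)×1000 = (0.988814 − 1)×1000 = -11.186‰
α − 1 = ε/1000 = -0.0043
f^(α−1) = 0.752^(-0.0043) = 1.001226
δ_res = (-11.186 + 1000) × 1.001226 − 1000 = 990.027 − 1000 = -9.97‰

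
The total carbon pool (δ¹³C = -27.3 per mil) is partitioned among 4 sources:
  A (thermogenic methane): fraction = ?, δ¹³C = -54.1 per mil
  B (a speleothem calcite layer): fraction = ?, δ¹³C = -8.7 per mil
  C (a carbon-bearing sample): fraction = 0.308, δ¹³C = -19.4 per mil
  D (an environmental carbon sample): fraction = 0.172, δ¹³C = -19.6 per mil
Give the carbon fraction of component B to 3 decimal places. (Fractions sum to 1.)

Let f_B and f_A be the unknown fractions; fractions sum to 1 so f_B + f_A = 0.520.
Mass balance: Σ fᵢ·δᵢ = δ_bulk ⇒ f_B·(-8.7) + f_A·(-54.1) = -27.3 − (-9.346) = -17.954
Substitute f_A = 0.520 − f_B:
f_B·(-8.7 − -54.1) = -17.954 − 0.520×(-54.1) = 10.178
f_B = 10.178 / 45.4 = 0.2242

0.224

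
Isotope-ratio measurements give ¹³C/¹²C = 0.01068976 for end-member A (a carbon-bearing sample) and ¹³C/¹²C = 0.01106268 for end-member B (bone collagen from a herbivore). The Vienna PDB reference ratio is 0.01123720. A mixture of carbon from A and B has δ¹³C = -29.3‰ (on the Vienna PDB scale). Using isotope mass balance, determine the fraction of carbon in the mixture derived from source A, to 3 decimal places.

δ_A = (0.01068976/0.01123720 − 1)×1000 = (0.951283 − 1)×1000 = -48.717‰
δ_B = (0.01106268/0.01123720 − 1)×1000 = (0.984469 − 1)×1000 = -15.531‰
f_A = (δ_mix − δ_B)/(δ_A − δ_B) = (-29.3 − (-15.531))/(-48.717 − (-15.531))
f_A = -13.769 / -33.186 = 0.4149

0.415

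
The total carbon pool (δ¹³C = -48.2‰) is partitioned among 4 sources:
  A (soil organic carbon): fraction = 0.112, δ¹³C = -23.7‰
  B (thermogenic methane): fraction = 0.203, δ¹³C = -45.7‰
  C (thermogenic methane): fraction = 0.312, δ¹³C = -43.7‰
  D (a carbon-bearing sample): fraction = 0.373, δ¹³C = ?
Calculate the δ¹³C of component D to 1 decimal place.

Isotope mass balance: δ_bulk = Σ fᵢ·δᵢ.
-48.2 = 0.112×(-23.7) + 0.203×(-45.7) + 0.312×(-43.7) + 0.373×δ_D
0.373·δ_D = -48.2 − (-25.566) = -22.634
δ_D = -22.634 / 0.373 = -60.68‰

-60.7‰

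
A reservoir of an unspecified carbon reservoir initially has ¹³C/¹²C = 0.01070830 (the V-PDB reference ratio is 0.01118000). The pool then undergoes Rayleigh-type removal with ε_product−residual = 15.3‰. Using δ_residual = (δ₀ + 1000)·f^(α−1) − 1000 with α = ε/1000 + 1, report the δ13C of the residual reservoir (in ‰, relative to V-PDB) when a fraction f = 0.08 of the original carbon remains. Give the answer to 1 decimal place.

δ₀ = (0.01070830/0.01118000 − 1)×1000 = (0.957809 − 1)×1000 = -42.191‰
α − 1 = ε/1000 = 0.0153
f^(α−1) = 0.08^(0.0153) = 0.962093
δ_res = (-42.191 + 1000) × 0.962093 − 1000 = 921.501 − 1000 = -78.50‰

-78.5‰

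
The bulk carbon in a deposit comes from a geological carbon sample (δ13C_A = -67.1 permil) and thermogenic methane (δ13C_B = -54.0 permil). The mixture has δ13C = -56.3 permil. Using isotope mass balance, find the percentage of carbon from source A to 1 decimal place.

17.6%

δ_mix = f_A·δ_A + (1 − f_A)·δ_B  ⇒  f_A = (δ_mix − δ_B)/(δ_A − δ_B)
f_A = (-56.3 − (-54.0)) / (-67.1 − (-54.0))
f_A = -2.3 / -13.1 = 0.1756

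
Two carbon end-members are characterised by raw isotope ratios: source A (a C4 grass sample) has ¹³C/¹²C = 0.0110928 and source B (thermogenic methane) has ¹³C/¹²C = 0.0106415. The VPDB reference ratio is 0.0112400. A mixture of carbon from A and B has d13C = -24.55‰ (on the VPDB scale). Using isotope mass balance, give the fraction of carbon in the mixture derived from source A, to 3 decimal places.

δ_A = (0.0110928/0.0112400 − 1)×1000 = (0.986904 − 1)×1000 = -13.096‰
δ_B = (0.0106415/0.0112400 − 1)×1000 = (0.946753 − 1)×1000 = -53.247‰
f_A = (δ_mix − δ_B)/(δ_A − δ_B) = (-24.55 − (-53.247))/(-13.096 − (-53.247))
f_A = 28.697 / 40.151 = 0.7147

0.715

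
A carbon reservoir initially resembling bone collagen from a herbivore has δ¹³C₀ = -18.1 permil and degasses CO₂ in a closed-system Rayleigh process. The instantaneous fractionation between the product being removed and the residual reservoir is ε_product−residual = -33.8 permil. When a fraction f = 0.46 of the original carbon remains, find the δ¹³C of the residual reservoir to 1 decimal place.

8.0 permil

Rayleigh residual: δ_res = (δ₀ + 1000)·f^(α−1) − 1000
α = ε/1000 + 1 = 0.96620, so α − 1 = -0.03380
f^(α−1) = 0.46^(-0.03380) = 1.026594
δ_res = (-18.1 + 1000) × 1.026594 − 1000 = 1008.013 − 1000 = 8.01 permil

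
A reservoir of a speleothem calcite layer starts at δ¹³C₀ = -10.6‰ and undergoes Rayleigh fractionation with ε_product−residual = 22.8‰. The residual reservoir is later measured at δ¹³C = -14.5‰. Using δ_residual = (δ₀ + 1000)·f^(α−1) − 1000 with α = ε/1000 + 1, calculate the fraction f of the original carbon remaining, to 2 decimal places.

α − 1 = ε/1000 = 0.0228
(δ_res + 1000)/(δ₀ + 1000) = (-14.5 + 1000)/(-10.6 + 1000) = 985.5/989.4 = 0.996058
f = 0.996058^(1/0.0228) = exp(ln(0.996058)/0.0228) = exp(-0.00395/0.0228)
f = exp(-0.1732) = 0.8409

0.84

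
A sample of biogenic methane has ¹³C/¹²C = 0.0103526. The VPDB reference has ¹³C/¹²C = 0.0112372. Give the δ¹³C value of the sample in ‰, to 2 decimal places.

δ¹³C = (R_sample / R_standard − 1) × 1000
R_sample / R_standard = 0.0103526 / 0.0112372 = 0.921279
δ¹³C = (0.921279 − 1) × 1000 = -78.721‰

-78.72‰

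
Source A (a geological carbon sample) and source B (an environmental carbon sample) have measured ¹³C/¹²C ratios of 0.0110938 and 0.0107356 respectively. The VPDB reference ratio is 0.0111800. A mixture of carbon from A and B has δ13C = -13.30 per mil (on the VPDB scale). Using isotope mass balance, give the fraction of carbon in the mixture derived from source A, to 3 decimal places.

0.826

δ_A = (0.0110938/0.0111800 − 1)×1000 = (0.992290 − 1)×1000 = -7.710 per mil
δ_B = (0.0107356/0.0111800 − 1)×1000 = (0.960250 − 1)×1000 = -39.750 per mil
f_A = (δ_mix − δ_B)/(δ_A − δ_B) = (-13.30 − (-39.750))/(-7.710 − (-39.750))
f_A = 26.450 / 32.039 = 0.8255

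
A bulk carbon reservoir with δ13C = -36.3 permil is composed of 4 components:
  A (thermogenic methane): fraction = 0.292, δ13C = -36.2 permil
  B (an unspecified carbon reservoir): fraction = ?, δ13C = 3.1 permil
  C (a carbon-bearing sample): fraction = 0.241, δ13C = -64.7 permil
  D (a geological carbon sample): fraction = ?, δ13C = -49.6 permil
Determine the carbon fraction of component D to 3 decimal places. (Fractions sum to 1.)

0.220

Let f_D and f_B be the unknown fractions; fractions sum to 1 so f_D + f_B = 0.467.
Mass balance: Σ fᵢ·δᵢ = δ_bulk ⇒ f_D·(-49.6) + f_B·(3.1) = -36.3 − (-26.163) = -10.137
Substitute f_B = 0.467 − f_D:
f_D·(-49.6 − 3.1) = -10.137 − 0.467×(3.1) = -11.585
f_D = -11.585 / -52.7 = 0.2198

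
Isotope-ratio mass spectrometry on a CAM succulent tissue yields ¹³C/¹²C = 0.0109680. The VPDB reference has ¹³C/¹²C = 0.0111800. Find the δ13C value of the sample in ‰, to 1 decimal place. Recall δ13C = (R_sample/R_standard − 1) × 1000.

-19.0‰

δ13C = (R_sample / R_standard − 1) × 1000
R_sample / R_standard = 0.0109680 / 0.0111800 = 0.981038
δ13C = (0.981038 − 1) × 1000 = -18.96‰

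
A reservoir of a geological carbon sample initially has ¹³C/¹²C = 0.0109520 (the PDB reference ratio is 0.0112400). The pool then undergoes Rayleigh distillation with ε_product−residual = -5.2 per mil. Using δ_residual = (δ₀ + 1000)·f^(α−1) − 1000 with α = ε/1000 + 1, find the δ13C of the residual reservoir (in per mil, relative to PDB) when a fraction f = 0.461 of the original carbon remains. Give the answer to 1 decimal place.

-21.7 per mil

δ₀ = (0.0109520/0.0112400 − 1)×1000 = (0.974377 − 1)×1000 = -25.623 per mil
α − 1 = ε/1000 = -0.0052
f^(α−1) = 0.461^(-0.0052) = 1.004035
δ_res = (-25.623 + 1000) × 1.004035 − 1000 = 978.309 − 1000 = -21.69 per mil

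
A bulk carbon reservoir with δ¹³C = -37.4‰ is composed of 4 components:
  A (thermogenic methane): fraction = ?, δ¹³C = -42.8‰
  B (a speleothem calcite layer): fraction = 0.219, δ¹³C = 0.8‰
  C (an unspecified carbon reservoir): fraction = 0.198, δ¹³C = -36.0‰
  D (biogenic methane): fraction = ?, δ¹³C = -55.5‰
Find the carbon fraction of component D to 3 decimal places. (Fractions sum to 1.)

Let f_D and f_A be the unknown fractions; fractions sum to 1 so f_D + f_A = 0.583.
Mass balance: Σ fᵢ·δᵢ = δ_bulk ⇒ f_D·(-55.5) + f_A·(-42.8) = -37.4 − (-6.953) = -30.447
Substitute f_A = 0.583 − f_D:
f_D·(-55.5 − -42.8) = -30.447 − 0.583×(-42.8) = -5.495
f_D = -5.495 / -12.7 = 0.4327

0.433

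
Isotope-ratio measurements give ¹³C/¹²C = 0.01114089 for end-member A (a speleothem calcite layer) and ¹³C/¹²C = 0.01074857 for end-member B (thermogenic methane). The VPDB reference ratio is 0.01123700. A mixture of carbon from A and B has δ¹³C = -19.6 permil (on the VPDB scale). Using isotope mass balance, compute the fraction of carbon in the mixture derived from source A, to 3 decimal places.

δ_A = (0.01114089/0.01123700 − 1)×1000 = (0.991447 − 1)×1000 = -8.553 permil
δ_B = (0.01074857/0.01123700 − 1)×1000 = (0.956534 − 1)×1000 = -43.466 permil
f_A = (δ_mix − δ_B)/(δ_A − δ_B) = (-19.6 − (-43.466))/(-8.553 − (-43.466))
f_A = 23.866 / 34.913 = 0.6836

0.684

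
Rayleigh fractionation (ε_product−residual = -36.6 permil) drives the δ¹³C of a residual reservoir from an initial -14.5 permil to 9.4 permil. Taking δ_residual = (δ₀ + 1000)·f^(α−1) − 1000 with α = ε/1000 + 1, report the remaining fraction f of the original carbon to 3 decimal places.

α − 1 = ε/1000 = -0.0366
(δ_res + 1000)/(δ₀ + 1000) = (9.4 + 1000)/(-14.5 + 1000) = 1009.4/985.5 = 1.024252
f = 1.024252^(1/-0.0366) = exp(ln(1.024252)/-0.0366) = exp(0.02396/-0.0366)
f = exp(-0.6547) = 0.5196

0.520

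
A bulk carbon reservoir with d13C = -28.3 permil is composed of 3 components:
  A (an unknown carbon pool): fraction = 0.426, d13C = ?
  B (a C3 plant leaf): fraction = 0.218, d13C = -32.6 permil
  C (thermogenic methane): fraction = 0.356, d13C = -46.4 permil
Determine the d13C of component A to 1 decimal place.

-11.0 permil

Isotope mass balance: δ_bulk = Σ fᵢ·δᵢ.
-28.3 = 0.426×δ_A + 0.218×(-32.6) + 0.356×(-46.4)
0.426·δ_A = -28.3 − (-23.625) = -4.675
δ_A = -4.675 / 0.426 = -10.97 permil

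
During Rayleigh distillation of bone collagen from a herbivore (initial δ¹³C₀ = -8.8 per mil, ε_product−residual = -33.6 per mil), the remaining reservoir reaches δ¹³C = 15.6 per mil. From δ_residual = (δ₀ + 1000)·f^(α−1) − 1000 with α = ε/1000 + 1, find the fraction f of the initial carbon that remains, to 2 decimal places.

α − 1 = ε/1000 = -0.0336
(δ_res + 1000)/(δ₀ + 1000) = (15.6 + 1000)/(-8.8 + 1000) = 1015.6/991.2 = 1.024617
f = 1.024617^(1/-0.0336) = exp(ln(1.024617)/-0.0336) = exp(0.02432/-0.0336)
f = exp(-0.7238) = 0.4849

0.48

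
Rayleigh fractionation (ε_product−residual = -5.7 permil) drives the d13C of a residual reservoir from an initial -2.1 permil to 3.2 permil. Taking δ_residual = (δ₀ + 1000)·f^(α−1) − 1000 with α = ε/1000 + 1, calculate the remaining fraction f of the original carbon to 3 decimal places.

0.395

α − 1 = ε/1000 = -0.0057
(δ_res + 1000)/(δ₀ + 1000) = (3.2 + 1000)/(-2.1 + 1000) = 1003.2/997.9 = 1.005311
f = 1.005311^(1/-0.0057) = exp(ln(1.005311)/-0.0057) = exp(0.00530/-0.0057)
f = exp(-0.9293) = 0.3948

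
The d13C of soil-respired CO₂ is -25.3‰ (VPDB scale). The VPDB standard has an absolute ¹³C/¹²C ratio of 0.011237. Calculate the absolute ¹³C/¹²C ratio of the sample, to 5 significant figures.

R_sample = R_standard × (d13C/1000 + 1)
R_sample = 0.011237 × (-25.3/1000 + 1) = 0.011237 × 0.974700
R_sample = 0.0109527

0.010953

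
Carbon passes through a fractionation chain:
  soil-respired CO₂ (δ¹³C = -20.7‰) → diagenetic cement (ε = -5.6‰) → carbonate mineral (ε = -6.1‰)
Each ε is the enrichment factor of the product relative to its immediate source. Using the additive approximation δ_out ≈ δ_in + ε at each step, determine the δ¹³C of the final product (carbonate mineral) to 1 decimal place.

step 1: δ ≈ -20.7 + (-5.6) = -26.3‰
step 2: δ ≈ -26.3 + (-6.1) = -32.4‰

-32.4‰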